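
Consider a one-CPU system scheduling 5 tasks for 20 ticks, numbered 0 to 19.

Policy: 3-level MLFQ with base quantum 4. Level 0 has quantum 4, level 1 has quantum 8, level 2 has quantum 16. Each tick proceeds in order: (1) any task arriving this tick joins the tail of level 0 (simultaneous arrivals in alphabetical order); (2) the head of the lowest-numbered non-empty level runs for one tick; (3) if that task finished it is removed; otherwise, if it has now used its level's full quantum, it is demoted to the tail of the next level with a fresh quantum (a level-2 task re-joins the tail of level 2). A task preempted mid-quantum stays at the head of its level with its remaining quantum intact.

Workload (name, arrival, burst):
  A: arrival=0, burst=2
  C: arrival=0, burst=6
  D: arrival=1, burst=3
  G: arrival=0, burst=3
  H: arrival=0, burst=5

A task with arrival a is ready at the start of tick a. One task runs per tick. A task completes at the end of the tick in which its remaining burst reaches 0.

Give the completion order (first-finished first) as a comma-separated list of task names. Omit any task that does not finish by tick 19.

completion order = A, G, D, C, H

t=0: L0/L1/L2 = ACGH/-/- → run A
t=1: L0/L1/L2 = ACGHD/-/- → run A
t=2: L0/L1/L2 = CGHD/-/- → run C
t=3: L0/L1/L2 = CGHD/-/- → run C
t=4: L0/L1/L2 = CGHD/-/- → run C
t=5: L0/L1/L2 = CGHD/-/- → run C
t=6: L0/L1/L2 = GHD/C/- → run G
t=7: L0/L1/L2 = GHD/C/- → run G
t=8: L0/L1/L2 = GHD/C/- → run G
t=9: L0/L1/L2 = HD/C/- → run H
t=10: L0/L1/L2 = HD/C/- → run H
t=11: L0/L1/L2 = HD/C/- → run H
t=12: L0/L1/L2 = HD/C/- → run H
t=13: L0/L1/L2 = D/CH/- → run D
t=14: L0/L1/L2 = D/CH/- → run D
t=15: L0/L1/L2 = D/CH/- → run D
t=16: L0/L1/L2 = -/CH/- → run C
t=17: L0/L1/L2 = -/CH/- → run C
t=18: L0/L1/L2 = -/H/- → run H
t=19: (idle)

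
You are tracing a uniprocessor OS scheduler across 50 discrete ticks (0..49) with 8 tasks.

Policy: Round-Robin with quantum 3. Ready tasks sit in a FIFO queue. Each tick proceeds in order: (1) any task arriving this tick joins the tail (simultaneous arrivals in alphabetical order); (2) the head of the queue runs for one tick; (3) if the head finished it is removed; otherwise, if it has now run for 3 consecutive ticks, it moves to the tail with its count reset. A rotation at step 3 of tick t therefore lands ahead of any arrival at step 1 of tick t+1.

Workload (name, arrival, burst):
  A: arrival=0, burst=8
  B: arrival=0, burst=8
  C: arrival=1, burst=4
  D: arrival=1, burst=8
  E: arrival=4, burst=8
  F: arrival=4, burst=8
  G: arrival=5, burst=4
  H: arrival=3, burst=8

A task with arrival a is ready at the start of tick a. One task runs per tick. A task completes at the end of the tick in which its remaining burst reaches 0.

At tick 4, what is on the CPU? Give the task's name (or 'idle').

t=0: queue=[A,B] q_used=0 → run A
t=1: queue=[A,B,C,D] q_used=1 → run A
t=2: queue=[A,B,C,D] q_used=2 → run A
t=3: queue=[B,C,D,A,H] q_used=0 → run B
t=4: queue=[B,C,D,A,H,E,F] q_used=1 → run B
t=5: queue=[B,C,D,A,H,E,F,G] q_used=2 → run B
t=6: queue=[C,D,A,H,E,F,G,B] q_used=0 → run C
t=7: queue=[C,D,A,H,E,F,G,B] q_used=1 → run C
t=8: queue=[C,D,A,H,E,F,G,B] q_used=2 → run C
t=9: queue=[D,A,H,E,F,G,B,C] q_used=0 → run D
t=10: queue=[D,A,H,E,F,G,B,C] q_used=1 → run D
t=11: queue=[D,A,H,E,F,G,B,C] q_used=2 → run D
t=12: queue=[A,H,E,F,G,B,C,D] q_used=0 → run A
t=13: queue=[A,H,E,F,G,B,C,D] q_used=1 → run A
t=14: queue=[A,H,E,F,G,B,C,D] q_used=2 → run A
t=15: queue=[H,E,F,G,B,C,D,A] q_used=0 → run H
t=16: queue=[H,E,F,G,B,C,D,A] q_used=1 → run H
t=17: queue=[H,E,F,G,B,C,D,A] q_used=2 → run H
t=18: queue=[E,F,G,B,C,D,A,H] q_used=0 → run E
t=19: queue=[E,F,G,B,C,D,A,H] q_used=1 → run E
t=20: queue=[E,F,G,B,C,D,A,H] q_used=2 → run E
t=21: queue=[F,G,B,C,D,A,H,E] q_used=0 → run F
t=22: queue=[F,G,B,C,D,A,H,E] q_used=1 → run F
t=23: queue=[F,G,B,C,D,A,H,E] q_used=2 → run F
t=24: queue=[G,B,C,D,A,H,E,F] q_used=0 → run G
t=25: queue=[G,B,C,D,A,H,E,F] q_used=1 → run G
t=26: queue=[G,B,C,D,A,H,E,F] q_used=2 → run G
t=27: queue=[B,C,D,A,H,E,F,G] q_used=0 → run B
t=28: queue=[B,C,D,A,H,E,F,G] q_used=1 → run B
t=29: queue=[B,C,D,A,H,E,F,G] q_used=2 → run B
t=30: queue=[C,D,A,H,E,F,G,B] q_used=0 → run C
t=31: queue=[D,A,H,E,F,G,B] q_used=0 → run D
t=32: queue=[D,A,H,E,F,G,B] q_used=1 → run D
t=33: queue=[D,A,H,E,F,G,B] q_used=2 → run D
t=34: queue=[A,H,E,F,G,B,D] q_used=0 → run A
t=35: queue=[A,H,E,F,G,B,D] q_used=1 → run A
t=36: queue=[H,E,F,G,B,D] q_used=0 → run H
t=37: queue=[H,E,F,G,B,D] q_used=1 → run H
t=38: queue=[H,E,F,G,B,D] q_used=2 → run H
t=39: queue=[E,F,G,B,D,H] q_used=0 → run E
t=40: queue=[E,F,G,B,D,H] q_used=1 → run E
t=41: queue=[E,F,G,B,D,H] q_used=2 → run E
t=42: queue=[F,G,B,D,H,E] q_used=0 → run F
t=43: queue=[F,G,B,D,H,E] q_used=1 → run F
t=44: queue=[F,G,B,D,H,E] q_used=2 → run F
t=45: queue=[G,B,D,H,E,F] q_used=0 → run G
t=46: queue=[B,D,H,E,F] q_used=0 → run B
t=47: queue=[B,D,H,E,F] q_used=1 → run B
t=48: queue=[D,H,E,F] q_used=0 → run D
t=49: queue=[D,H,E,F] q_used=1 → run D

running at tick 4 = B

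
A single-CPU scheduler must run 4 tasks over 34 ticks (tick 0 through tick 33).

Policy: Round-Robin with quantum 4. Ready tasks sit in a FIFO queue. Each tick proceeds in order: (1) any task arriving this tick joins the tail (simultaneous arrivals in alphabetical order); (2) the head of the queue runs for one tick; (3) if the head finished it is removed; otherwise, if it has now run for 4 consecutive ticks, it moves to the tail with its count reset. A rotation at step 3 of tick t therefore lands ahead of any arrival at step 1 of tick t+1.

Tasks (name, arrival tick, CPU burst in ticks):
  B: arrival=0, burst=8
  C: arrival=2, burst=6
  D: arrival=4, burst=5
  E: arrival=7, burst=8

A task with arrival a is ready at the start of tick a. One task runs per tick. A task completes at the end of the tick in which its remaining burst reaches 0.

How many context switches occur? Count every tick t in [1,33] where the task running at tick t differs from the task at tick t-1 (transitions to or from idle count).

t=0: queue=[B] q_used=0 → run B
t=1: queue=[B] q_used=1 → run B
t=2: queue=[B,C] q_used=2 → run B
t=3: queue=[B,C] q_used=3 → run B
t=4: queue=[C,B,D] q_used=0 → run C
t=5: queue=[C,B,D] q_used=1 → run C
t=6: queue=[C,B,D] q_used=2 → run C
t=7: queue=[C,B,D,E] q_used=3 → run C
t=8: queue=[B,D,E,C] q_used=0 → run B
t=9: queue=[B,D,E,C] q_used=1 → run B
t=10: queue=[B,D,E,C] q_used=2 → run B
t=11: queue=[B,D,E,C] q_used=3 → run B
t=12: queue=[D,E,C] q_used=0 → run D
t=13: queue=[D,E,C] q_used=1 → run D
t=14: queue=[D,E,C] q_used=2 → run D
t=15: queue=[D,E,C] q_used=3 → run D
t=16: queue=[E,C,D] q_used=0 → run E
t=17: queue=[E,C,D] q_used=1 → run E
t=18: queue=[E,C,D] q_used=2 → run E
t=19: queue=[E,C,D] q_used=3 → run E
t=20: queue=[C,D,E] q_used=0 → run C
t=21: queue=[C,D,E] q_used=1 → run C
t=22: queue=[D,E] q_used=0 → run D
t=23: queue=[E] q_used=0 → run E
t=24: queue=[E] q_used=1 → run E
t=25: queue=[E] q_used=2 → run E
t=26: queue=[E] q_used=3 → run E
t=27: (idle)
t=28: (idle)
t=29: (idle)
t=30: (idle)
t=31: (idle)
t=32: (idle)
t=33: (idle)

context switches = 8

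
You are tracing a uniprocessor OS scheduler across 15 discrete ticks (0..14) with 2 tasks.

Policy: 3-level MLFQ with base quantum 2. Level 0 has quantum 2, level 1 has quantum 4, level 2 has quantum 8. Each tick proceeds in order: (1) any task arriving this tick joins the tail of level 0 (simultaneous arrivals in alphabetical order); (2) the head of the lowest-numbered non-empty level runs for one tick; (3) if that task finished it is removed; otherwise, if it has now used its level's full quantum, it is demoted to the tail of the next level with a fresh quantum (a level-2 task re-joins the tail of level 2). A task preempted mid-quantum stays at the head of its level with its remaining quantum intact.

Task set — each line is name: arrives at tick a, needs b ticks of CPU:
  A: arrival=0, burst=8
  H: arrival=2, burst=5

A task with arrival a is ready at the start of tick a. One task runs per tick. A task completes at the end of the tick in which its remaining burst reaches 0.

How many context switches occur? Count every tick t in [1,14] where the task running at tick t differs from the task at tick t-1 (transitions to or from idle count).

context switches = 5

t=0: L0/L1/L2 = A/-/- → run A
t=1: L0/L1/L2 = A/-/- → run A
t=2: L0/L1/L2 = H/A/- → run H
t=3: L0/L1/L2 = H/A/- → run H
t=4: L0/L1/L2 = -/AH/- → run A
t=5: L0/L1/L2 = -/AH/- → run A
t=6: L0/L1/L2 = -/AH/- → run A
t=7: L0/L1/L2 = -/AH/- → run A
t=8: L0/L1/L2 = -/H/A → run H
t=9: L0/L1/L2 = -/H/A → run H
t=10: L0/L1/L2 = -/H/A → run H
t=11: L0/L1/L2 = -/-/A → run A
t=12: L0/L1/L2 = -/-/A → run A
t=13: (idle)
t=14: (idle)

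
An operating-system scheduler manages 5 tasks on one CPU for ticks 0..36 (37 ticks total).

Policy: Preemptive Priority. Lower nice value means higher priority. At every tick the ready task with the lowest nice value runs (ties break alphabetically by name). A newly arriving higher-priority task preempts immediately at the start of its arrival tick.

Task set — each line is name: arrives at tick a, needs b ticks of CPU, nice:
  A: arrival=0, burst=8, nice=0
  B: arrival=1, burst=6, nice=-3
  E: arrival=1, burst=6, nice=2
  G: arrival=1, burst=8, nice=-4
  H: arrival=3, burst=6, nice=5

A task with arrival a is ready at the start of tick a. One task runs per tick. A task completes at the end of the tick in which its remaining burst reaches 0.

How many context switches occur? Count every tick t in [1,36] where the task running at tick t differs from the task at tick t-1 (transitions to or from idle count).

context switches = 6

t=0: ready={A} → run A
t=1: ready={A,B,E,G} → run G
t=2: ready={A,B,E,G} → run G
t=3: ready={A,B,E,G,H} → run G
t=4: ready={A,B,E,G,H} → run G
t=5: ready={A,B,E,G,H} → run G
t=6: ready={A,B,E,G,H} → run G
t=7: ready={A,B,E,G,H} → run G
t=8: ready={A,B,E,G,H} → run G
t=9: ready={A,B,E,H} → run B
t=10: ready={A,B,E,H} → run B
t=11: ready={A,B,E,H} → run B
t=12: ready={A,B,E,H} → run B
t=13: ready={A,B,E,H} → run B
t=14: ready={A,B,E,H} → run B
t=15: ready={A,E,H} → run A
t=16: ready={A,E,H} → run A
t=17: ready={A,E,H} → run A
t=18: ready={A,E,H} → run A
t=19: ready={A,E,H} → run A
t=20: ready={A,E,H} → run A
t=21: ready={A,E,H} → run A
t=22: ready={E,H} → run E
t=23: ready={E,H} → run E
t=24: ready={E,H} → run E
t=25: ready={E,H} → run E
t=26: ready={E,H} → run E
t=27: ready={E,H} → run E
t=28: ready={H} → run H
t=29: ready={H} → run H
t=30: ready={H} → run H
t=31: ready={H} → run H
t=32: ready={H} → run H
t=33: ready={H} → run H
t=34: (idle)
t=35: (idle)
t=36: (idle)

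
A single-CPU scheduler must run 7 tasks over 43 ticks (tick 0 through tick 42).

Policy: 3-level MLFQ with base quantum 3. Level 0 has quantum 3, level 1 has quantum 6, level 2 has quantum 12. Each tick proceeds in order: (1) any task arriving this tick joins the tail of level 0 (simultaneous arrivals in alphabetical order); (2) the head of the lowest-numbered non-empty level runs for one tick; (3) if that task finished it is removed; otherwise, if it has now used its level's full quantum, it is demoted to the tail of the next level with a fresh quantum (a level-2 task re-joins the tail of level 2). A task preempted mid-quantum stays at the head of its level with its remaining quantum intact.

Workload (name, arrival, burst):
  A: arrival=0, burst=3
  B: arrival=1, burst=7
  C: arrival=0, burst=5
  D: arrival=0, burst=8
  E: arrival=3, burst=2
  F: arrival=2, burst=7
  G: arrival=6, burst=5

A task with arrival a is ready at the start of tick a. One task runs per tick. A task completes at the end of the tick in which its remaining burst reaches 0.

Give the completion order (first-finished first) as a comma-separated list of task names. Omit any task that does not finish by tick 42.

t=0: L0/L1/L2 = ACD/-/- → run A
t=1: L0/L1/L2 = ACDB/-/- → run A
t=2: L0/L1/L2 = ACDBF/-/- → run A
t=3: L0/L1/L2 = CDBFE/-/- → run C
t=4: L0/L1/L2 = CDBFE/-/- → run C
t=5: L0/L1/L2 = CDBFE/-/- → run C
t=6: L0/L1/L2 = DBFEG/C/- → run D
t=7: L0/L1/L2 = DBFEG/C/- → run D
t=8: L0/L1/L2 = DBFEG/C/- → run D
t=9: L0/L1/L2 = BFEG/CD/- → run B
t=10: L0/L1/L2 = BFEG/CD/- → run B
t=11: L0/L1/L2 = BFEG/CD/- → run B
t=12: L0/L1/L2 = FEG/CDB/- → run F
t=13: L0/L1/L2 = FEG/CDB/- → run F
t=14: L0/L1/L2 = FEG/CDB/- → run F
t=15: L0/L1/L2 = EG/CDBF/- → run E
t=16: L0/L1/L2 = EG/CDBF/- → run E
t=17: L0/L1/L2 = G/CDBF/- → run G
t=18: L0/L1/L2 = G/CDBF/- → run G
t=19: L0/L1/L2 = G/CDBF/- → run G
t=20: L0/L1/L2 = -/CDBFG/- → run C
t=21: L0/L1/L2 = -/CDBFG/- → run C
t=22: L0/L1/L2 = -/DBFG/- → run D
t=23: L0/L1/L2 = -/DBFG/- → run D
t=24: L0/L1/L2 = -/DBFG/- → run D
t=25: L0/L1/L2 = -/DBFG/- → run D
t=26: L0/L1/L2 = -/DBFG/- → run D
t=27: L0/L1/L2 = -/BFG/- → run B
t=28: L0/L1/L2 = -/BFG/- → run B
t=29: L0/L1/L2 = -/BFG/- → run B
t=30: L0/L1/L2 = -/BFG/- → run B
t=31: L0/L1/L2 = -/FG/- → run F
t=32: L0/L1/L2 = -/FG/- → run F
t=33: L0/L1/L2 = -/FG/- → run F
t=34: L0/L1/L2 = -/FG/- → run F
t=35: L0/L1/L2 = -/G/- → run G
t=36: L0/L1/L2 = -/G/- → run G
t=37: (idle)
t=38: (idle)
t=39: (idle)
t=40: (idle)
t=41: (idle)
t=42: (idle)

completion order = A, E, C, D, B, F, G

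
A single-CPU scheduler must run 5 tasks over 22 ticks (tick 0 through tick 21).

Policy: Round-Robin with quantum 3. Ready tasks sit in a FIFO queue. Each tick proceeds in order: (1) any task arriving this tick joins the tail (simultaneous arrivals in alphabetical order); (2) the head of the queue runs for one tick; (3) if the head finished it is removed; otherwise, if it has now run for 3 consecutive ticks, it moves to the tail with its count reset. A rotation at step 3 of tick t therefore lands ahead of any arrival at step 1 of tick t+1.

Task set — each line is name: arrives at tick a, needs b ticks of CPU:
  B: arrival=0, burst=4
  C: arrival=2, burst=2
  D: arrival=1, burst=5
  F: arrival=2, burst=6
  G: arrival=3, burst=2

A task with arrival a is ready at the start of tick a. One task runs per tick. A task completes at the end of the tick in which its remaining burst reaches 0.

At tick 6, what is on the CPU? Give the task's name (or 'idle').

running at tick 6 = C

t=0: queue=[B] q_used=0 → run B
t=1: queue=[B,D] q_used=1 → run B
t=2: queue=[B,D,C,F] q_used=2 → run B
t=3: queue=[D,C,F,B,G] q_used=0 → run D
t=4: queue=[D,C,F,B,G] q_used=1 → run D
t=5: queue=[D,C,F,B,G] q_used=2 → run D
t=6: queue=[C,F,B,G,D] q_used=0 → run C
t=7: queue=[C,F,B,G,D] q_used=1 → run C
t=8: queue=[F,B,G,D] q_used=0 → run F
t=9: queue=[F,B,G,D] q_used=1 → run F
t=10: queue=[F,B,G,D] q_used=2 → run F
t=11: queue=[B,G,D,F] q_used=0 → run B
t=12: queue=[G,D,F] q_used=0 → run G
t=13: queue=[G,D,F] q_used=1 → run G
t=14: queue=[D,F] q_used=0 → run D
t=15: queue=[D,F] q_used=1 → run D
t=16: queue=[F] q_used=0 → run F
t=17: queue=[F] q_used=1 → run F
t=18: queue=[F] q_used=2 → run F
t=19: (idle)
t=20: (idle)
t=21: (idle)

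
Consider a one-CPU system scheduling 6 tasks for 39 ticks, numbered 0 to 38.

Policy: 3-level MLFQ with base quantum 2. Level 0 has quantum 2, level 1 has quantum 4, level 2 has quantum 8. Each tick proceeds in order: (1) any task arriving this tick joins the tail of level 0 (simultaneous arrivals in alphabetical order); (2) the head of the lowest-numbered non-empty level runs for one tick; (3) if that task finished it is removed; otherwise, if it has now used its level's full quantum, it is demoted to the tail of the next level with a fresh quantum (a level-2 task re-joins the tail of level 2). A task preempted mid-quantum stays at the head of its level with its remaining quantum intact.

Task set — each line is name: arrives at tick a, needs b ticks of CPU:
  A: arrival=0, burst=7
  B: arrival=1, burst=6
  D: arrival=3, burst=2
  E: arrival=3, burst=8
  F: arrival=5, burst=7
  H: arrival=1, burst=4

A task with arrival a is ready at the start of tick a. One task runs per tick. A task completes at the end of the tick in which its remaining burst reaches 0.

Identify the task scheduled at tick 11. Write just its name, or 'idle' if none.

running at tick 11 = F

t=0: L0/L1/L2 = A/-/- → run A
t=1: L0/L1/L2 = ABH/-/- → run A
t=2: L0/L1/L2 = BH/A/- → run B
t=3: L0/L1/L2 = BHDE/A/- → run B
t=4: L0/L1/L2 = HDE/AB/- → run H
t=5: L0/L1/L2 = HDEF/AB/- → run H
t=6: L0/L1/L2 = DEF/ABH/- → run D
t=7: L0/L1/L2 = DEF/ABH/- → run D
t=8: L0/L1/L2 = EF/ABH/- → run E
t=9: L0/L1/L2 = EF/ABH/- → run E
t=10: L0/L1/L2 = F/ABHE/- → run F
t=11: L0/L1/L2 = F/ABHE/- → run F
t=12: L0/L1/L2 = -/ABHEF/- → run A
t=13: L0/L1/L2 = -/ABHEF/- → run A
t=14: L0/L1/L2 = -/ABHEF/- → run A
t=15: L0/L1/L2 = -/ABHEF/- → run A
t=16: L0/L1/L2 = -/BHEF/A → run B
t=17: L0/L1/L2 = -/BHEF/A → run B
t=18: L0/L1/L2 = -/BHEF/A → run B
t=19: L0/L1/L2 = -/BHEF/A → run B
t=20: L0/L1/L2 = -/HEF/A → run H
t=21: L0/L1/L2 = -/HEF/A → run H
t=22: L0/L1/L2 = -/EF/A → run E
t=23: L0/L1/L2 = -/EF/A → run E
t=24: L0/L1/L2 = -/EF/A → run E
t=25: L0/L1/L2 = -/EF/A → run E
t=26: L0/L1/L2 = -/F/AE → run F
t=27: L0/L1/L2 = -/F/AE → run F
t=28: L0/L1/L2 = -/F/AE → run F
t=29: L0/L1/L2 = -/F/AE → run F
t=30: L0/L1/L2 = -/-/AEF → run A
t=31: L0/L1/L2 = -/-/EF → run E
t=32: L0/L1/L2 = -/-/EF → run E
t=33: L0/L1/L2 = -/-/F → run F
t=34: (idle)
t=35: (idle)
t=36: (idle)
t=37: (idle)
t=38: (idle)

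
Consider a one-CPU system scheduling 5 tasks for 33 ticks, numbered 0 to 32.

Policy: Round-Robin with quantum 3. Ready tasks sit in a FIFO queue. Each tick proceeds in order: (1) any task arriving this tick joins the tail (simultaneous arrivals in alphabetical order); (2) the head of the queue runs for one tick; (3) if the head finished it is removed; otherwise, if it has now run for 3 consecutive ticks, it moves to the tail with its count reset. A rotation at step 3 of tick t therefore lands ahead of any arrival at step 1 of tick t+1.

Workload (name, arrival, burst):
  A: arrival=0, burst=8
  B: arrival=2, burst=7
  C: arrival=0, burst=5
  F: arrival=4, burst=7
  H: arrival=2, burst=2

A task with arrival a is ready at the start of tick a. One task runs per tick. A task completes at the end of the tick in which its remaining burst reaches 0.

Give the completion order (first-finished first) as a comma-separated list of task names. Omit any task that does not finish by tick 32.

t=0: queue=[A,C] q_used=0 → run A
t=1: queue=[A,C] q_used=1 → run A
t=2: queue=[A,C,B,H] q_used=2 → run A
t=3: queue=[C,B,H,A] q_used=0 → run C
t=4: queue=[C,B,H,A,F] q_used=1 → run C
t=5: queue=[C,B,H,A,F] q_used=2 → run C
t=6: queue=[B,H,A,F,C] q_used=0 → run B
t=7: queue=[B,H,A,F,C] q_used=1 → run B
t=8: queue=[B,H,A,F,C] q_used=2 → run B
t=9: queue=[H,A,F,C,B] q_used=0 → run H
t=10: queue=[H,A,F,C,B] q_used=1 → run H
t=11: queue=[A,F,C,B] q_used=0 → run A
t=12: queue=[A,F,C,B] q_used=1 → run A
t=13: queue=[A,F,C,B] q_used=2 → run A
t=14: queue=[F,C,B,A] q_used=0 → run F
t=15: queue=[F,C,B,A] q_used=1 → run F
t=16: queue=[F,C,B,A] q_used=2 → run F
t=17: queue=[C,B,A,F] q_used=0 → run C
t=18: queue=[C,B,A,F] q_used=1 → run C
t=19: queue=[B,A,F] q_used=0 → run B
t=20: queue=[B,A,F] q_used=1 → run B
t=21: queue=[B,A,F] q_used=2 → run B
t=22: queue=[A,F,B] q_used=0 → run A
t=23: queue=[A,F,B] q_used=1 → run A
t=24: queue=[F,B] q_used=0 → run F
t=25: queue=[F,B] q_used=1 → run F
t=26: queue=[F,B] q_used=2 → run F
t=27: queue=[B,F] q_used=0 → run B
t=28: queue=[F] q_used=0 → run F
t=29: (idle)
t=30: (idle)
t=31: (idle)
t=32: (idle)

completion order = H, C, A, B, F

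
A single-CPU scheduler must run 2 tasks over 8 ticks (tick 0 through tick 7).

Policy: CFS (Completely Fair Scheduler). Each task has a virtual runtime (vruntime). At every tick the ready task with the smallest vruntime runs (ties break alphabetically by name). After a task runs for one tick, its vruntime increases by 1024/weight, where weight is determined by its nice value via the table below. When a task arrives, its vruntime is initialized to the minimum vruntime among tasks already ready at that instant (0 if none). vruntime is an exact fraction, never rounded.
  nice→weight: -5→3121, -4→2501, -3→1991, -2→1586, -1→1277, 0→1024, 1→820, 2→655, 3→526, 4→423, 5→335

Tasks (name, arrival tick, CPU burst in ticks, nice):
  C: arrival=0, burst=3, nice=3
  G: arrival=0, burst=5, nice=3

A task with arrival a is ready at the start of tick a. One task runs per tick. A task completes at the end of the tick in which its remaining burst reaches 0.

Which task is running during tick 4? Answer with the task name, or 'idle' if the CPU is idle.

running at tick 4 = C

t=0: vr[C=0 G=0] → run C
t=1: vr[C=512/263 G=0] → run G
t=2: vr[C=512/263 G=512/263] → run C
t=3: vr[C=1024/263 G=512/263] → run G
t=4: vr[C=1024/263 G=1024/263] → run C
t=5: vr[G=1024/263] → run G
t=6: vr[G=1536/263] → run G
t=7: vr[G=2048/263] → run G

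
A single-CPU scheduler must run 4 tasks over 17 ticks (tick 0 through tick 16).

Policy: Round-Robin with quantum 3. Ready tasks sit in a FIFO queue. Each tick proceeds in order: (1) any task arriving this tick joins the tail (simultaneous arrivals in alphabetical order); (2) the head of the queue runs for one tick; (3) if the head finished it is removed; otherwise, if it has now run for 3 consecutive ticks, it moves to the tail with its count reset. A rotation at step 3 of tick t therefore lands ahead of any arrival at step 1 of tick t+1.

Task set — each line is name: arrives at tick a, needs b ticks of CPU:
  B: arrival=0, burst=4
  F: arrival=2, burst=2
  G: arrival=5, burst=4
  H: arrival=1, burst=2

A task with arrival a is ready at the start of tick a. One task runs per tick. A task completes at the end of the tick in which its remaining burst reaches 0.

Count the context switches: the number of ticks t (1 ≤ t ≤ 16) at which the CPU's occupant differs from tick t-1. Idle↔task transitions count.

t=0: queue=[B] q_used=0 → run B
t=1: queue=[B,H] q_used=1 → run B
t=2: queue=[B,H,F] q_used=2 → run B
t=3: queue=[H,F,B] q_used=0 → run H
t=4: queue=[H,F,B] q_used=1 → run H
t=5: queue=[F,B,G] q_used=0 → run F
t=6: queue=[F,B,G] q_used=1 → run F
t=7: queue=[B,G] q_used=0 → run B
t=8: queue=[G] q_used=0 → run G
t=9: queue=[G] q_used=1 → run G
t=10: queue=[G] q_used=2 → run G
t=11: queue=[G] q_used=0 → run G
t=12: (idle)
t=13: (idle)
t=14: (idle)
t=15: (idle)
t=16: (idle)

context switches = 5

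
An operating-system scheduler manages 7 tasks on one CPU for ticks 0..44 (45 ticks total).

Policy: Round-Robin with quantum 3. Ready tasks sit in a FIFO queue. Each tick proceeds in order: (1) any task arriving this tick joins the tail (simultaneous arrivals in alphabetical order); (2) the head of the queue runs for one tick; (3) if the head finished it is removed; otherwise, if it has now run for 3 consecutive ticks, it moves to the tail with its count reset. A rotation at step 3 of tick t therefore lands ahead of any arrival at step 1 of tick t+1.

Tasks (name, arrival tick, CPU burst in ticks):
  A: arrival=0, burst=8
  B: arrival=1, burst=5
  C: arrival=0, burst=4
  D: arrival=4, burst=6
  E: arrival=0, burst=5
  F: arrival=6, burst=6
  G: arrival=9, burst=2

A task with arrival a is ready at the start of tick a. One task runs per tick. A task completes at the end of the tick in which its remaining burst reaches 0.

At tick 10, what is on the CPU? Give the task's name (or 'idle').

running at tick 10 = B

t=0: queue=[A,C,E] q_used=0 → run A
t=1: queue=[A,C,E,B] q_used=1 → run A
t=2: queue=[A,C,E,B] q_used=2 → run A
t=3: queue=[C,E,B,A] q_used=0 → run C
t=4: queue=[C,E,B,A,D] q_used=1 → run C
t=5: queue=[C,E,B,A,D] q_used=2 → run C
t=6: queue=[E,B,A,D,C,F] q_used=0 → run E
t=7: queue=[E,B,A,D,C,F] q_used=1 → run E
t=8: queue=[E,B,A,D,C,F] q_used=2 → run E
t=9: queue=[B,A,D,C,F,E,G] q_used=0 → run B
t=10: queue=[B,A,D,C,F,E,G] q_used=1 → run B
t=11: queue=[B,A,D,C,F,E,G] q_used=2 → run B
t=12: queue=[A,D,C,F,E,G,B] q_used=0 → run A
t=13: queue=[A,D,C,F,E,G,B] q_used=1 → run A
t=14: queue=[A,D,C,F,E,G,B] q_used=2 → run A
t=15: queue=[D,C,F,E,G,B,A] q_used=0 → run D
t=16: queue=[D,C,F,E,G,B,A] q_used=1 → run D
t=17: queue=[D,C,F,E,G,B,A] q_used=2 → run D
t=18: queue=[C,F,E,G,B,A,D] q_used=0 → run C
t=19: queue=[F,E,G,B,A,D] q_used=0 → run F
t=20: queue=[F,E,G,B,A,D] q_used=1 → run F
t=21: queue=[F,E,G,B,A,D] q_used=2 → run F
t=22: queue=[E,G,B,A,D,F] q_used=0 → run E
t=23: queue=[E,G,B,A,D,F] q_used=1 → run E
t=24: queue=[G,B,A,D,F] q_used=0 → run G
t=25: queue=[G,B,A,D,F] q_used=1 → run G
t=26: queue=[B,A,D,F] q_used=0 → run B
t=27: queue=[B,A,D,F] q_used=1 → run B
t=28: queue=[A,D,F] q_used=0 → run A
t=29: queue=[A,D,F] q_used=1 → run A
t=30: queue=[D,F] q_used=0 → run D
t=31: queue=[D,F] q_used=1 → run D
t=32: queue=[D,F] q_used=2 → run D
t=33: queue=[F] q_used=0 → run F
t=34: queue=[F] q_used=1 → run F
t=35: queue=[F] q_used=2 → run F
t=36: (idle)
t=37: (idle)
t=38: (idle)
t=39: (idle)
t=40: (idle)
t=41: (idle)
t=42: (idle)
t=43: (idle)
t=44: (idle)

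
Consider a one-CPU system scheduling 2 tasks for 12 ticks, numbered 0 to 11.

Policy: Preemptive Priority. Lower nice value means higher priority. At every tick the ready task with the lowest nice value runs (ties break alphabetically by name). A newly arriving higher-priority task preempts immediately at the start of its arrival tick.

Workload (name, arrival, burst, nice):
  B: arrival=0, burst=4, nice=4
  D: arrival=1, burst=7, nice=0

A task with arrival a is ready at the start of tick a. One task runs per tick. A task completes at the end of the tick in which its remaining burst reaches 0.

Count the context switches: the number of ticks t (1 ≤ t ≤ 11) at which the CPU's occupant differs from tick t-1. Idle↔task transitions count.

t=0: ready={B} → run B
t=1: ready={B,D} → run D
t=2: ready={B,D} → run D
t=3: ready={B,D} → run D
t=4: ready={B,D} → run D
t=5: ready={B,D} → run D
t=6: ready={B,D} → run D
t=7: ready={B,D} → run D
t=8: ready={B} → run B
t=9: ready={B} → run B
t=10: ready={B} → run B
t=11: (idle)

context switches = 3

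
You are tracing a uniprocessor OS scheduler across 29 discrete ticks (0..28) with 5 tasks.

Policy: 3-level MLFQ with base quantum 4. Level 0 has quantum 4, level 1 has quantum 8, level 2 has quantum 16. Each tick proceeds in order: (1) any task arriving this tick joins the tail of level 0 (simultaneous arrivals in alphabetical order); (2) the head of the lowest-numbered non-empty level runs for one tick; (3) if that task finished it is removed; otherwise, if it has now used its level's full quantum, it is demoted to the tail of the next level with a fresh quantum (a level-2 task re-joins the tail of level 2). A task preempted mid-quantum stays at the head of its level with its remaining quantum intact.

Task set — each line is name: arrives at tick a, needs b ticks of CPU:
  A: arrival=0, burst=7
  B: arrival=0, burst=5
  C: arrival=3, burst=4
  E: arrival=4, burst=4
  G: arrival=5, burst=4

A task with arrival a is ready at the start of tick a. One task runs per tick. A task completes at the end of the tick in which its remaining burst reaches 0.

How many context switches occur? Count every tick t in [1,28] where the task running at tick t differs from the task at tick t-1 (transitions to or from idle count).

context switches = 7

t=0: L0/L1/L2 = AB/-/- → run A
t=1: L0/L1/L2 = AB/-/- → run A
t=2: L0/L1/L2 = AB/-/- → run A
t=3: L0/L1/L2 = ABC/-/- → run A
t=4: L0/L1/L2 = BCE/A/- → run B
t=5: L0/L1/L2 = BCEG/A/- → run B
t=6: L0/L1/L2 = BCEG/A/- → run B
t=7: L0/L1/L2 = BCEG/A/- → run B
t=8: L0/L1/L2 = CEG/AB/- → run C
t=9: L0/L1/L2 = CEG/AB/- → run C
t=10: L0/L1/L2 = CEG/AB/- → run C
t=11: L0/L1/L2 = CEG/AB/- → run C
t=12: L0/L1/L2 = EG/AB/- → run E
t=13: L0/L1/L2 = EG/AB/- → run E
t=14: L0/L1/L2 = EG/AB/- → run E
t=15: L0/L1/L2 = EG/AB/- → run E
t=16: L0/L1/L2 = G/AB/- → run G
t=17: L0/L1/L2 = G/AB/- → run G
t=18: L0/L1/L2 = G/AB/- → run G
t=19: L0/L1/L2 = G/AB/- → run G
t=20: L0/L1/L2 = -/AB/- → run A
t=21: L0/L1/L2 = -/AB/- → run A
t=22: L0/L1/L2 = -/AB/- → run A
t=23: L0/L1/L2 = -/B/- → run B
t=24: (idle)
t=25: (idle)
t=26: (idle)
t=27: (idle)
t=28: (idle)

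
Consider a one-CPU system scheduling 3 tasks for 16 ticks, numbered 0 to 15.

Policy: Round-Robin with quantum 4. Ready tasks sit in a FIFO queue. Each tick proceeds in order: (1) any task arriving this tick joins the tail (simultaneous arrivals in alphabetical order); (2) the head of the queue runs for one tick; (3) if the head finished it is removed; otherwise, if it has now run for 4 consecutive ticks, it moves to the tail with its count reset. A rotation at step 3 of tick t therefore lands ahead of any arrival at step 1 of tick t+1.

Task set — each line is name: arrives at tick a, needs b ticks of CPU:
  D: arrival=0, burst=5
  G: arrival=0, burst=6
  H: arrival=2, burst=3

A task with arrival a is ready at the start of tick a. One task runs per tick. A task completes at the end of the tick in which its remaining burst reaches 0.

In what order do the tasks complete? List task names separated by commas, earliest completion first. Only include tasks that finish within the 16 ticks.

completion order = H, D, G

t=0: queue=[D,G] q_used=0 → run D
t=1: queue=[D,G] q_used=1 → run D
t=2: queue=[D,G,H] q_used=2 → run D
t=3: queue=[D,G,H] q_used=3 → run D
t=4: queue=[G,H,D] q_used=0 → run G
t=5: queue=[G,H,D] q_used=1 → run G
t=6: queue=[G,H,D] q_used=2 → run G
t=7: queue=[G,H,D] q_used=3 → run G
t=8: queue=[H,D,G] q_used=0 → run H
t=9: queue=[H,D,G] q_used=1 → run H
t=10: queue=[H,D,G] q_used=2 → run H
t=11: queue=[D,G] q_used=0 → run D
t=12: queue=[G] q_used=0 → run G
t=13: queue=[G] q_used=1 → run G
t=14: (idle)
t=15: (idle)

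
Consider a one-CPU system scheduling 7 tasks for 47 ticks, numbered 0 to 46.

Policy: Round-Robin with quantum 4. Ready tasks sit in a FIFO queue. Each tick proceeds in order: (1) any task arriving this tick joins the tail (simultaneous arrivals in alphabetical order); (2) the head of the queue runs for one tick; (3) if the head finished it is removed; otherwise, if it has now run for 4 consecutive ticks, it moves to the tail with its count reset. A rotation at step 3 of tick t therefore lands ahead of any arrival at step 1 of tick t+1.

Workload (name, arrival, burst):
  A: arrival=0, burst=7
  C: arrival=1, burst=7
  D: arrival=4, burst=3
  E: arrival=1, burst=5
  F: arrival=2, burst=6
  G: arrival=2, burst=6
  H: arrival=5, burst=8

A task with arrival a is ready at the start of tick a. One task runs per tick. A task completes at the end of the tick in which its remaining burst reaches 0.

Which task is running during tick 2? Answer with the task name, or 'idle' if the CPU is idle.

t=0: queue=[A] q_used=0 → run A
t=1: queue=[A,C,E] q_used=1 → run A
t=2: queue=[A,C,E,F,G] q_used=2 → run A
t=3: queue=[A,C,E,F,G] q_used=3 → run A
t=4: queue=[C,E,F,G,A,D] q_used=0 → run C
t=5: queue=[C,E,F,G,A,D,H] q_used=1 → run C
t=6: queue=[C,E,F,G,A,D,H] q_used=2 → run C
t=7: queue=[C,E,F,G,A,D,H] q_used=3 → run C
t=8: queue=[E,F,G,A,D,H,C] q_used=0 → run E
t=9: queue=[E,F,G,A,D,H,C] q_used=1 → run E
t=10: queue=[E,F,G,A,D,H,C] q_used=2 → run E
t=11: queue=[E,F,G,A,D,H,C] q_used=3 → run E
t=12: queue=[F,G,A,D,H,C,E] q_used=0 → run F
t=13: queue=[F,G,A,D,H,C,E] q_used=1 → run F
t=14: queue=[F,G,A,D,H,C,E] q_used=2 → run F
t=15: queue=[F,G,A,D,H,C,E] q_used=3 → run F
t=16: queue=[G,A,D,H,C,E,F] q_used=0 → run G
t=17: queue=[G,A,D,H,C,E,F] q_used=1 → run G
t=18: queue=[G,A,D,H,C,E,F] q_used=2 → run G
t=19: queue=[G,A,D,H,C,E,F] q_used=3 → run G
t=20: queue=[A,D,H,C,E,F,G] q_used=0 → run A
t=21: queue=[A,D,H,C,E,F,G] q_used=1 → run A
t=22: queue=[A,D,H,C,E,F,G] q_used=2 → run A
t=23: queue=[D,H,C,E,F,G] q_used=0 → run D
t=24: queue=[D,H,C,E,F,G] q_used=1 → run D
t=25: queue=[D,H,C,E,F,G] q_used=2 → run D
t=26: queue=[H,C,E,F,G] q_used=0 → run H
t=27: queue=[H,C,E,F,G] q_used=1 → run H
t=28: queue=[H,C,E,F,G] q_used=2 → run H
t=29: queue=[H,C,E,F,G] q_used=3 → run H
t=30: queue=[C,E,F,G,H] q_used=0 → run C
t=31: queue=[C,E,F,G,H] q_used=1 → run C
t=32: queue=[C,E,F,G,H] q_used=2 → run C
t=33: queue=[E,F,G,H] q_used=0 → run E
t=34: queue=[F,G,H] q_used=0 → run F
t=35: queue=[F,G,H] q_used=1 → run F
t=36: queue=[G,H] q_used=0 → run G
t=37: queue=[G,H] q_used=1 → run G
t=38: queue=[H] q_used=0 → run H
t=39: queue=[H] q_used=1 → run H
t=40: queue=[H] q_used=2 → run H
t=41: queue=[H] q_used=3 → run H
t=42: (idle)
t=43: (idle)
t=44: (idle)
t=45: (idle)
t=46: (idle)

running at tick 2 = A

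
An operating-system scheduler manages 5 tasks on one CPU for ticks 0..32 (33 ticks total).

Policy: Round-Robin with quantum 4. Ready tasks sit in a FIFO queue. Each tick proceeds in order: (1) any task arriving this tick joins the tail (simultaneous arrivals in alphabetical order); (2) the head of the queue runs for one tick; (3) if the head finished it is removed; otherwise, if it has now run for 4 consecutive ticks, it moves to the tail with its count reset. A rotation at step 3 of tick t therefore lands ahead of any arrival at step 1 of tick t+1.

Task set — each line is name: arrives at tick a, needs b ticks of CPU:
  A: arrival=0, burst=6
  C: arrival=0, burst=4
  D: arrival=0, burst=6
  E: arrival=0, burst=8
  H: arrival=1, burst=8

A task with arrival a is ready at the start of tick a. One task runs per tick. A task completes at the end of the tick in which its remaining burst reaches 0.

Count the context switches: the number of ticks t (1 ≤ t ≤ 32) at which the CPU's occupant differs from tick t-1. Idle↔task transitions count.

t=0: queue=[A,C,D,E] q_used=0 → run A
t=1: queue=[A,C,D,E,H] q_used=1 → run A
t=2: queue=[A,C,D,E,H] q_used=2 → run A
t=3: queue=[A,C,D,E,H] q_used=3 → run A
t=4: queue=[C,D,E,H,A] q_used=0 → run C
t=5: queue=[C,D,E,H,A] q_used=1 → run C
t=6: queue=[C,D,E,H,A] q_used=2 → run C
t=7: queue=[C,D,E,H,A] q_used=3 → run C
t=8: queue=[D,E,H,A] q_used=0 → run D
t=9: queue=[D,E,H,A] q_used=1 → run D
t=10: queue=[D,E,H,A] q_used=2 → run D
t=11: queue=[D,E,H,A] q_used=3 → run D
t=12: queue=[E,H,A,D] q_used=0 → run E
t=13: queue=[E,H,A,D] q_used=1 → run E
t=14: queue=[E,H,A,D] q_used=2 → run E
t=15: queue=[E,H,A,D] q_used=3 → run E
t=16: queue=[H,A,D,E] q_used=0 → run H
t=17: queue=[H,A,D,E] q_used=1 → run H
t=18: queue=[H,A,D,E] q_used=2 → run H
t=19: queue=[H,A,D,E] q_used=3 → run H
t=20: queue=[A,D,E,H] q_used=0 → run A
t=21: queue=[A,D,E,H] q_used=1 → run A
t=22: queue=[D,E,H] q_used=0 → run D
t=23: queue=[D,E,H] q_used=1 → run D
t=24: queue=[E,H] q_used=0 → run E
t=25: queue=[E,H] q_used=1 → run E
t=26: queue=[E,H] q_used=2 → run E
t=27: queue=[E,H] q_used=3 → run E
t=28: queue=[H] q_used=0 → run H
t=29: queue=[H] q_used=1 → run H
t=30: queue=[H] q_used=2 → run H
t=31: queue=[H] q_used=3 → run H
t=32: (idle)

context switches = 9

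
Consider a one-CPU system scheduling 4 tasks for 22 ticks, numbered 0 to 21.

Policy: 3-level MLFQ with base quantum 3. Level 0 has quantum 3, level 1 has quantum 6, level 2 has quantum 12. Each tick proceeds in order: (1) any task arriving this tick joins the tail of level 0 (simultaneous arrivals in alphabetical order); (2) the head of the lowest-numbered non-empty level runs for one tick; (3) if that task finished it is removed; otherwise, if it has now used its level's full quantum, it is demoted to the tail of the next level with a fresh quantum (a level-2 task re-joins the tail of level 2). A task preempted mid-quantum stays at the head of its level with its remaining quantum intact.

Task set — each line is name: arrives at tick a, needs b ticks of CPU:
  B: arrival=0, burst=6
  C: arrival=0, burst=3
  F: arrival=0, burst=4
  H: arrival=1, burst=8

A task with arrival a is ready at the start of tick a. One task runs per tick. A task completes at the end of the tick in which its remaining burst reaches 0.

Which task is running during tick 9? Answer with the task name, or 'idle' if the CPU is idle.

t=0: L0/L1/L2 = BCF/-/- → run B
t=1: L0/L1/L2 = BCFH/-/- → run B
t=2: L0/L1/L2 = BCFH/-/- → run B
t=3: L0/L1/L2 = CFH/B/- → run C
t=4: L0/L1/L2 = CFH/B/- → run C
t=5: L0/L1/L2 = CFH/B/- → run C
t=6: L0/L1/L2 = FH/B/- → run F
t=7: L0/L1/L2 = FH/B/- → run F
t=8: L0/L1/L2 = FH/B/- → run F
t=9: L0/L1/L2 = H/BF/- → run H
t=10: L0/L1/L2 = H/BF/- → run H
t=11: L0/L1/L2 = H/BF/- → run H
t=12: L0/L1/L2 = -/BFH/- → run B
t=13: L0/L1/L2 = -/BFH/- → run B
t=14: L0/L1/L2 = -/BFH/- → run B
t=15: L0/L1/L2 = -/FH/- → run F
t=16: L0/L1/L2 = -/H/- → run H
t=17: L0/L1/L2 = -/H/- → run H
t=18: L0/L1/L2 = -/H/- → run H
t=19: L0/L1/L2 = -/H/- → run H
t=20: L0/L1/L2 = -/H/- → run H
t=21: (idle)

running at tick 9 = H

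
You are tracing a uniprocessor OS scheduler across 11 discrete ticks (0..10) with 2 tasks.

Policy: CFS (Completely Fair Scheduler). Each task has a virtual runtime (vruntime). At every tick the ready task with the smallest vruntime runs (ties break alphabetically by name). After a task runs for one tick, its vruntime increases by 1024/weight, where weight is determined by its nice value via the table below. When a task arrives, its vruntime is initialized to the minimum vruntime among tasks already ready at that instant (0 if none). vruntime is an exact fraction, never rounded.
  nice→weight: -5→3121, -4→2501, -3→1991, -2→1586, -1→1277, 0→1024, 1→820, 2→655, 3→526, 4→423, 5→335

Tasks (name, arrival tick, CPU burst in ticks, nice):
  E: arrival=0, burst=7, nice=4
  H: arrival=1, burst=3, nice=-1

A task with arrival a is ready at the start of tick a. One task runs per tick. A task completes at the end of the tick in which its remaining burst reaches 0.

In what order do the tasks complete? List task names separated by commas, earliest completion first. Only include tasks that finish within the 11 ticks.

completion order = H, E

t=0: vr[E=0] → run E
t=1: vr[E=1024/423 H=1024/423] → run E
t=2: vr[E=2048/423 H=1024/423] → run H
t=3: vr[E=2048/423 H=1740800/540171] → run H
t=4: vr[E=2048/423 H=2173952/540171] → run H
t=5: vr[E=2048/423] → run E
t=6: vr[E=1024/141] → run E
t=7: vr[E=4096/423] → run E
t=8: vr[E=5120/423] → run E
t=9: vr[E=2048/141] → run E
t=10: (idle)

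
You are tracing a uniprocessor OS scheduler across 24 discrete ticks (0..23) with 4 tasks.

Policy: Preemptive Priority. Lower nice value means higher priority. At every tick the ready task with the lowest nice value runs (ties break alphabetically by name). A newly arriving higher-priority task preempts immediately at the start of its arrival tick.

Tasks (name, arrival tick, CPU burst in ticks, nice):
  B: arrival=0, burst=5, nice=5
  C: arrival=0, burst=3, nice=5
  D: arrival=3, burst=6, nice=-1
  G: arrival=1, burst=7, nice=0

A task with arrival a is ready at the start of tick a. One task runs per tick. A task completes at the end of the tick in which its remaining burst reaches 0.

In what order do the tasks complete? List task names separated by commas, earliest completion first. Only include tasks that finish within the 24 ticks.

t=0: ready={B,C} → run B
t=1: ready={B,C,G} → run G
t=2: ready={B,C,G} → run G
t=3: ready={B,C,D,G} → run D
t=4: ready={B,C,D,G} → run D
t=5: ready={B,C,D,G} → run D
t=6: ready={B,C,D,G} → run D
t=7: ready={B,C,D,G} → run D
t=8: ready={B,C,D,G} → run D
t=9: ready={B,C,G} → run G
t=10: ready={B,C,G} → run G
t=11: ready={B,C,G} → run G
t=12: ready={B,C,G} → run G
t=13: ready={B,C,G} → run G
t=14: ready={B,C} → run B
t=15: ready={B,C} → run B
t=16: ready={B,C} → run B
t=17: ready={B,C} → run B
t=18: ready={C} → run C
t=19: ready={C} → run C
t=20: ready={C} → run C
t=21: (idle)
t=22: (idle)
t=23: (idle)

completion order = D, G, B, C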